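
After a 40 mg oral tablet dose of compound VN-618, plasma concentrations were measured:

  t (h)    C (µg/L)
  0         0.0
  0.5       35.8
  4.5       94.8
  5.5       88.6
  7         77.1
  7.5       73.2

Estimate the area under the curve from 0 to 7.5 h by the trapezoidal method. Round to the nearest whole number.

AUC = 524 µg/L·h

Trapezoidal AUC_0→7.5:
  [0→0.5]: (0.0+35.8)/2 × 0.5 = 8.95
  [0.5→4.5]: (35.8+94.8)/2 × 4 = 261.2
  [4.5→5.5]: (94.8+88.6)/2 × 1 = 91.7
  [5.5→7]: (88.6+77.1)/2 × 1.5 = 124.275
  [7→7.5]: (77.1+73.2)/2 × 0.5 = 37.575
  Sum = 523.7 µg/L·h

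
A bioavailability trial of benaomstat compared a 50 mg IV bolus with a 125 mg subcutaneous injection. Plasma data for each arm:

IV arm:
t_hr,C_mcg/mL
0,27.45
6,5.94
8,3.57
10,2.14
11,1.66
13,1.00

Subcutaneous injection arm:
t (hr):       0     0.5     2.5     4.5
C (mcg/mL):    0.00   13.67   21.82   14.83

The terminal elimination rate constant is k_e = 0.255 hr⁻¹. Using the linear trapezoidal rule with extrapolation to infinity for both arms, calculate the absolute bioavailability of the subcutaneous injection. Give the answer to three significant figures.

Trapezoidal AUC_0→13 (IV):
  [0→6]: (27.45+5.94)/2 × 6 = 100.17
  [6→8]: (5.94+3.57)/2 × 2 = 9.51
  [8→10]: (3.57+2.14)/2 × 2 = 5.71
  [10→11]: (2.14+1.66)/2 × 1 = 1.9
  [11→13]: (1.66+1.00)/2 × 2 = 2.66
  Sum = 119.95 mcg/mL·hr
IV tail: 1.00/0.255 = 3.922; AUC_iv,0→∞ = 119.95 + 3.922 = 123.872 mcg/mL·hr
Trapezoidal AUC_0→4.5 (subcutaneous injection):
  [0→0.5]: (0.00+13.67)/2 × 0.5 = 3.4175
  [0.5→2.5]: (13.67+21.82)/2 × 2 = 35.49
  [2.5→4.5]: (21.82+14.83)/2 × 2 = 36.65
  Sum = 75.5575 mcg/mL·hr
subcutaneous injection tail: 14.83/0.255 = 58.157; AUC_ev,0→∞ = 75.5575 + 58.157 = 133.7145 mcg/mL·hr
F = (AUC_ev/D_ev)/(AUC_iv/D_iv) = (133.7145/125)/(123.872/50) = 1.069716/2.47744 = 0.4318

F = 0.432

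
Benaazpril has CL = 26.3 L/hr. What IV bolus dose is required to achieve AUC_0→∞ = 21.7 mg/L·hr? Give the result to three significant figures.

Dose = 571 mg

Dose_iv = CL × AUC_0→∞
     = 26.3 × 21.7 = 570.71 mg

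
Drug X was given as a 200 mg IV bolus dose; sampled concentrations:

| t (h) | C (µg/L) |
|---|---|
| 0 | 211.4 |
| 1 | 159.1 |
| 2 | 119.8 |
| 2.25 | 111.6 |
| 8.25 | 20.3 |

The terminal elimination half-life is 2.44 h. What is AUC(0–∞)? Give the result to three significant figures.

Trapezoidal AUC_0→8.25:
  [0→1]: (211.4+159.1)/2 × 1 = 185.25
  [1→2]: (159.1+119.8)/2 × 1 = 139.45
  [2→2.25]: (119.8+111.6)/2 × 0.25 = 28.925
  [2.25→8.25]: (111.6+20.3)/2 × 6 = 395.7
  Sum = 749.325 µg/L·h
k_e = ln2 / t½ = 0.693147 / 2.44 = 0.2841 h^-1
Extrapolated tail: C_last / k_e = 20.3 / 0.2841 = 71.454
AUC_0→∞ = 749.325 + 71.454 = 820.779 µg/L·h

AUC = 821 µg/L·h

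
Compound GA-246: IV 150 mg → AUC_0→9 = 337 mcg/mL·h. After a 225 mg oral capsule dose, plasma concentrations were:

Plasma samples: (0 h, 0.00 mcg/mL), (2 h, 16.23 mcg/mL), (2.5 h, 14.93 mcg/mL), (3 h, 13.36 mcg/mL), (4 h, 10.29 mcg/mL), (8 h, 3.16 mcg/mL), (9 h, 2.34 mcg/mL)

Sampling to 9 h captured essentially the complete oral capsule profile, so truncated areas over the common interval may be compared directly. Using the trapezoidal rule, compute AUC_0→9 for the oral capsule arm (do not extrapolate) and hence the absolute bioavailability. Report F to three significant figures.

Trapezoidal AUC_0→9 (oral capsule):
  [0→2]: (0.00+16.23)/2 × 2 = 16.23
  [2→2.5]: (16.23+14.93)/2 × 0.5 = 7.79
  [2.5→3]: (14.93+13.36)/2 × 0.5 = 7.0725
  [3→4]: (13.36+10.29)/2 × 1 = 11.825
  [4→8]: (10.29+3.16)/2 × 4 = 26.9
  [8→9]: (3.16+2.34)/2 × 1 = 2.75
  Sum = 72.5675 mcg/mL·h
F = (AUC_ev/D_ev)/(AUC_iv/D_iv) = (72.5675/225)/(337/150) = 0.322522/2.24667 = 0.1436

F = 0.144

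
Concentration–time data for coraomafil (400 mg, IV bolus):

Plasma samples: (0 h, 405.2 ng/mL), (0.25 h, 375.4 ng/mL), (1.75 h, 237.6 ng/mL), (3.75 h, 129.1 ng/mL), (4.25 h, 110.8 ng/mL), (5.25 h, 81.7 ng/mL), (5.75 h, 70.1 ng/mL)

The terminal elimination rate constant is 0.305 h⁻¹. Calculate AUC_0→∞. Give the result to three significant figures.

AUC = 1350 ng/mL·h

Trapezoidal AUC_0→5.75:
  [0→0.25]: (405.2+375.4)/2 × 0.25 = 97.575
  [0.25→1.75]: (375.4+237.6)/2 × 1.5 = 459.75
  [1.75→3.75]: (237.6+129.1)/2 × 2 = 366.7
  [3.75→4.25]: (129.1+110.8)/2 × 0.5 = 59.975
  [4.25→5.25]: (110.8+81.7)/2 × 1 = 96.25
  [5.25→5.75]: (81.7+70.1)/2 × 0.5 = 37.95
  Sum = 1118.2 ng/mL·h
Extrapolated tail: C_last / k_e = 70.1 / 0.305 = 229.836
AUC_0→∞ = 1118.2 + 229.836 = 1348.036 ng/mL·h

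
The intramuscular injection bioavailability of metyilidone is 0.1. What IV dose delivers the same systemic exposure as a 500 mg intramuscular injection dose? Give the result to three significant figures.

D_iv = 50.0 mg

Systemic exposure from an extravascular dose = F × D_ev, so the equivalent IV dose is F × D_ev.
D_iv = F × D_ev = 0.1 × 500 = 50 mg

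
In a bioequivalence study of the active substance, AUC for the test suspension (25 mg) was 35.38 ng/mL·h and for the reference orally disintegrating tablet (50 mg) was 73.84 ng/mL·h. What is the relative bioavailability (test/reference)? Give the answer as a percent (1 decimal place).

F_rel = 95.8%

F_rel = (AUC_test/D_test) / (AUC_ref/D_ref)
      = (35.38/25) / (73.84/50)
      = 1.4152 / 1.4768 = 0.9583 = 95.83%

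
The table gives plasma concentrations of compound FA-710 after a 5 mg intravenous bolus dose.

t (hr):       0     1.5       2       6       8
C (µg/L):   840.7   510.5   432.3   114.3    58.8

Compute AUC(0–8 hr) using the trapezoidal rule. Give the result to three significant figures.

Trapezoidal AUC_0→8:
  [0→1.5]: (840.7+510.5)/2 × 1.5 = 1013.4
  [1.5→2]: (510.5+432.3)/2 × 0.5 = 235.7
  [2→6]: (432.3+114.3)/2 × 4 = 1093.2
  [6→8]: (114.3+58.8)/2 × 2 = 173.1
  Sum = 2515.4 µg/L·hr

AUC = 2520 µg/L·hr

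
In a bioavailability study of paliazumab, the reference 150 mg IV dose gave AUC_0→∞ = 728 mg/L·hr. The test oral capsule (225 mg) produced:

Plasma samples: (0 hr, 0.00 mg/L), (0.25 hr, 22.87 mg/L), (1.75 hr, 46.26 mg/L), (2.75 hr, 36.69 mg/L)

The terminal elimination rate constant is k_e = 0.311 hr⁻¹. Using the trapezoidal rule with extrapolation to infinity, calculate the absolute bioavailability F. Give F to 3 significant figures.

Trapezoidal AUC_0→2.75 (oral capsule):
  [0→0.25]: (0.00+22.87)/2 × 0.25 = 2.85875
  [0.25→1.75]: (22.87+46.26)/2 × 1.5 = 51.8475
  [1.75→2.75]: (46.26+36.69)/2 × 1 = 41.475
  Sum = 96.18125 mg/L·hr
Tail: C_last/k_e = 36.69/0.311 = 117.974
AUC_0→∞ (oral capsule) = 96.18125 + 117.974 = 214.15525 mg/L·hr
F = (AUC_ev/D_ev)/(AUC_iv/D_iv) = (214.15525/225)/(728/150) = 0.951801/4.85333 = 0.1961

F = 0.196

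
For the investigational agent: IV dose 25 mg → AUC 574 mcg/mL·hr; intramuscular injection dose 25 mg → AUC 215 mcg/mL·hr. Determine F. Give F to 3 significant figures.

F = 0.375

F = (AUC_ev / D_ev) / (AUC_iv / D_iv)
  = (215/25) / (574/25)
  = 8.6 / 22.96 = 0.3746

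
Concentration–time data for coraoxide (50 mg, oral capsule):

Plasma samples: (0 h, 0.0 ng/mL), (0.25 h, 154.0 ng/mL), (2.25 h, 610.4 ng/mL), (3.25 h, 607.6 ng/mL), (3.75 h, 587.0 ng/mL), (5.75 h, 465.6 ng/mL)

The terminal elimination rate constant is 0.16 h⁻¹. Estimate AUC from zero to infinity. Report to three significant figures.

AUC = 5650 ng/mL·h

Trapezoidal AUC_0→5.75:
  [0→0.25]: (0.0+154.0)/2 × 0.25 = 19.25
  [0.25→2.25]: (154.0+610.4)/2 × 2 = 764.4
  [2.25→3.25]: (610.4+607.6)/2 × 1 = 609.0
  [3.25→3.75]: (607.6+587.0)/2 × 0.5 = 298.65
  [3.75→5.75]: (587.0+465.6)/2 × 2 = 1052.6
  Sum = 2743.9 ng/mL·h
Extrapolated tail: C_last / k_e = 465.6 / 0.16 = 2910.000
AUC_0→∞ = 2743.9 + 2910.000 = 5653.9 ng/mL·h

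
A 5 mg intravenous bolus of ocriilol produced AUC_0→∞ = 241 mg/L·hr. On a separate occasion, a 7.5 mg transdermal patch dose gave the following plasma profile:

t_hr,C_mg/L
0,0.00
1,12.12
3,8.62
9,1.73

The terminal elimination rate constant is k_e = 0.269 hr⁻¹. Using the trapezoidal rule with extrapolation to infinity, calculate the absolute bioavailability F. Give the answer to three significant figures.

Trapezoidal AUC_0→9 (transdermal patch):
  [0→1]: (0.00+12.12)/2 × 1 = 6.06
  [1→3]: (12.12+8.62)/2 × 2 = 20.74
  [3→9]: (8.62+1.73)/2 × 6 = 31.05
  Sum = 57.85 mg/L·hr
Tail: C_last/k_e = 1.73/0.269 = 6.431
AUC_0→∞ (transdermal patch) = 57.85 + 6.431 = 64.281 mg/L·hr
F = (AUC_ev/D_ev)/(AUC_iv/D_iv) = (64.281/7.5)/(241/5) = 8.5708/48.2 = 0.1778

F = 0.178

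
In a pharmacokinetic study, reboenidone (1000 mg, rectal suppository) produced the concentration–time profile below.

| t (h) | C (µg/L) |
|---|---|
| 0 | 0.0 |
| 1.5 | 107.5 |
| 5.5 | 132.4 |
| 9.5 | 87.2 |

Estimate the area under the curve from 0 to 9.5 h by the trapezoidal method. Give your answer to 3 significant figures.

AUC = 1000 µg/L·h

Trapezoidal AUC_0→9.5:
  [0→1.5]: (0.0+107.5)/2 × 1.5 = 80.625
  [1.5→5.5]: (107.5+132.4)/2 × 4 = 479.8
  [5.5→9.5]: (132.4+87.2)/2 × 4 = 439.2
  Sum = 999.625 µg/L·h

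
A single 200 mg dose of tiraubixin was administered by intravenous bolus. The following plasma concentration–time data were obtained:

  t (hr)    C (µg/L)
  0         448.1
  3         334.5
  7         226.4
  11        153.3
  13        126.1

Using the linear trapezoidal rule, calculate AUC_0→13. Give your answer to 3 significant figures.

Trapezoidal AUC_0→13:
  [0→3]: (448.1+334.5)/2 × 3 = 1173.9
  [3→7]: (334.5+226.4)/2 × 4 = 1121.8
  [7→11]: (226.4+153.3)/2 × 4 = 759.4
  [11→13]: (153.3+126.1)/2 × 2 = 279.4
  Sum = 3334.5 µg/L·hr

AUC = 3330 µg/L·hr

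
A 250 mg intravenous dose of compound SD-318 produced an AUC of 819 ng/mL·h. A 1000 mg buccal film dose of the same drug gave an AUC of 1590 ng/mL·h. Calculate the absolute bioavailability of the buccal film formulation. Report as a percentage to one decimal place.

F = 48.5%

F = (AUC_ev / D_ev) / (AUC_iv / D_iv)
  = (1590/1000) / (819/250)
  = 1.59 / 3.276 = 0.4853
  = 48.53%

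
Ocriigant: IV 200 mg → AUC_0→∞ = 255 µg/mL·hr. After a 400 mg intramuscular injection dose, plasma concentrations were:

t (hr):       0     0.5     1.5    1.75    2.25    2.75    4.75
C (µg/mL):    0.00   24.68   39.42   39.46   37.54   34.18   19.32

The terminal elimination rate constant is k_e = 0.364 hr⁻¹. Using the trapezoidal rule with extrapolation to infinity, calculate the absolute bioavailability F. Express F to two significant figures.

Trapezoidal AUC_0→4.75 (intramuscular injection):
  [0→0.5]: (0.00+24.68)/2 × 0.5 = 6.17
  [0.5→1.5]: (24.68+39.42)/2 × 1 = 32.05
  [1.5→1.75]: (39.42+39.46)/2 × 0.25 = 9.86
  [1.75→2.25]: (39.46+37.54)/2 × 0.5 = 19.25
  [2.25→2.75]: (37.54+34.18)/2 × 0.5 = 17.93
  [2.75→4.75]: (34.18+19.32)/2 × 2 = 53.5
  Sum = 138.76 µg/mL·hr
Tail: C_last/k_e = 19.32/0.364 = 53.077
AUC_0→∞ (intramuscular injection) = 138.76 + 53.077 = 191.837 µg/mL·hr
F = (AUC_ev/D_ev)/(AUC_iv/D_iv) = (191.837/400)/(255/200) = 0.4795925/1.275 = 0.3762

F = 0.38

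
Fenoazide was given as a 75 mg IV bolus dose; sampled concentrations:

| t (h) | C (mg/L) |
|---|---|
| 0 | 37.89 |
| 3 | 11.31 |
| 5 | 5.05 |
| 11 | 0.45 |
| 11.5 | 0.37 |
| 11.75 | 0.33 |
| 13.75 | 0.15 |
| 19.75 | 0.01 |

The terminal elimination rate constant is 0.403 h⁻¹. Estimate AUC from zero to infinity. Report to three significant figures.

AUC = 108 mg/L·h

Trapezoidal AUC_0→19.75:
  [0→3]: (37.89+11.31)/2 × 3 = 73.8
  [3→5]: (11.31+5.05)/2 × 2 = 16.36
  [5→11]: (5.05+0.45)/2 × 6 = 16.5
  [11→11.5]: (0.45+0.37)/2 × 0.5 = 0.205
  [11.5→11.75]: (0.37+0.33)/2 × 0.25 = 0.0875
  [11.75→13.75]: (0.33+0.15)/2 × 2 = 0.48
  [13.75→19.75]: (0.15+0.01)/2 × 6 = 0.48
  Sum = 107.9125 mg/L·h
Extrapolated tail: C_last / k_e = 0.01 / 0.403 = 0.025
AUC_0→∞ = 107.9125 + 0.025 = 107.9375 mg/L·h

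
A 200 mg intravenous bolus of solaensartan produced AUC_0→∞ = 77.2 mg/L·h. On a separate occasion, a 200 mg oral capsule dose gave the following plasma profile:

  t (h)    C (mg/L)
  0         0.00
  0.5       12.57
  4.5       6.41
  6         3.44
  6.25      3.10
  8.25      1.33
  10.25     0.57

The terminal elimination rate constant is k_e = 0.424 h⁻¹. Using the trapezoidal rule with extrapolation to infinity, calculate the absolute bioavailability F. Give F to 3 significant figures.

Trapezoidal AUC_0→10.25 (oral capsule):
  [0→0.5]: (0.00+12.57)/2 × 0.5 = 3.1425
  [0.5→4.5]: (12.57+6.41)/2 × 4 = 37.96
  [4.5→6]: (6.41+3.44)/2 × 1.5 = 7.3875
  [6→6.25]: (3.44+3.10)/2 × 0.25 = 0.8175
  [6.25→8.25]: (3.10+1.33)/2 × 2 = 4.43
  [8.25→10.25]: (1.33+0.57)/2 × 2 = 1.9
  Sum = 55.6375 mg/L·h
Tail: C_last/k_e = 0.57/0.424 = 1.344
AUC_0→∞ (oral capsule) = 55.6375 + 1.344 = 56.9815 mg/L·h
F = (AUC_ev/D_ev)/(AUC_iv/D_iv) = (56.9815/200)/(77.2/200) = 0.2849075/0.386 = 0.7381

F = 0.738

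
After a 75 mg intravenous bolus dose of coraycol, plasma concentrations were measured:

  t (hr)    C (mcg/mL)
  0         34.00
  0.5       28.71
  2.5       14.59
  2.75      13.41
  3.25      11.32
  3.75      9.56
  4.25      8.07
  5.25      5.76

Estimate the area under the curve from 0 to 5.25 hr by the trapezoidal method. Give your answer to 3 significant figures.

Trapezoidal AUC_0→5.25:
  [0→0.5]: (34.00+28.71)/2 × 0.5 = 15.6775
  [0.5→2.5]: (28.71+14.59)/2 × 2 = 43.3
  [2.5→2.75]: (14.59+13.41)/2 × 0.25 = 3.5
  [2.75→3.25]: (13.41+11.32)/2 × 0.5 = 6.1825
  [3.25→3.75]: (11.32+9.56)/2 × 0.5 = 5.22
  [3.75→4.25]: (9.56+8.07)/2 × 0.5 = 4.4075
  [4.25→5.25]: (8.07+5.76)/2 × 1 = 6.915
  Sum = 85.2025 mcg/mL·hr

AUC = 85.2 mcg/mL·hr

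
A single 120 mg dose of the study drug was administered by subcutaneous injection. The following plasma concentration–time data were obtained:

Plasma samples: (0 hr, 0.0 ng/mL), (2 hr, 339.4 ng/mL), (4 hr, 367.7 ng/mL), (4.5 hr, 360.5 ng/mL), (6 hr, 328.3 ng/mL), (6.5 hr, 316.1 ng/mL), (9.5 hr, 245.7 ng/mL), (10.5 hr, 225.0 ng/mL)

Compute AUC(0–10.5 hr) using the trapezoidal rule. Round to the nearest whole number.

Trapezoidal AUC_0→10.5:
  [0→2]: (0.0+339.4)/2 × 2 = 339.4
  [2→4]: (339.4+367.7)/2 × 2 = 707.1
  [4→4.5]: (367.7+360.5)/2 × 0.5 = 182.05
  [4.5→6]: (360.5+328.3)/2 × 1.5 = 516.6
  [6→6.5]: (328.3+316.1)/2 × 0.5 = 161.1
  [6.5→9.5]: (316.1+245.7)/2 × 3 = 842.7
  [9.5→10.5]: (245.7+225.0)/2 × 1 = 235.35
  Sum = 2984.3 ng/mL·hr

AUC = 2984 ng/mL·hr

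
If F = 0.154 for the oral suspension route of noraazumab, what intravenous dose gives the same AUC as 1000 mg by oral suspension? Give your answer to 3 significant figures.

D_iv = 154 mg

Systemic exposure from an extravascular dose = F × D_ev, so the equivalent IV dose is F × D_ev.
D_iv = F × D_ev = 0.154 × 1000 = 154 mg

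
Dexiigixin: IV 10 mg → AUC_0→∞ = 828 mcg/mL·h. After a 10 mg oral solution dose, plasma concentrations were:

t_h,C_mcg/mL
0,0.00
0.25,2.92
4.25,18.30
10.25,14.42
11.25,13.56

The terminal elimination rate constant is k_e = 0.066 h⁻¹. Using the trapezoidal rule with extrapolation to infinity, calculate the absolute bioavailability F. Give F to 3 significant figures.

F = 0.435

Trapezoidal AUC_0→11.25 (oral solution):
  [0→0.25]: (0.00+2.92)/2 × 0.25 = 0.365
  [0.25→4.25]: (2.92+18.30)/2 × 4 = 42.44
  [4.25→10.25]: (18.30+14.42)/2 × 6 = 98.16
  [10.25→11.25]: (14.42+13.56)/2 × 1 = 13.99
  Sum = 154.955 mcg/mL·h
Tail: C_last/k_e = 13.56/0.066 = 205.455
AUC_0→∞ (oral solution) = 154.955 + 205.455 = 360.41 mcg/mL·h
F = (AUC_ev/D_ev)/(AUC_iv/D_iv) = (360.41/10)/(828/10) = 36.041/82.8 = 0.4353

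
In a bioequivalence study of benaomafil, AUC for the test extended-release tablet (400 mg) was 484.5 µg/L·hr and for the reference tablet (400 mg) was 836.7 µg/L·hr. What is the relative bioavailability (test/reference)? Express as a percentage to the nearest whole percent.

F_rel = (AUC_test/D_test) / (AUC_ref/D_ref)
      = (484.5/400) / (836.7/400)
      = 1.21125 / 2.09175 = 0.5791 = 57.91%

F_rel = 58%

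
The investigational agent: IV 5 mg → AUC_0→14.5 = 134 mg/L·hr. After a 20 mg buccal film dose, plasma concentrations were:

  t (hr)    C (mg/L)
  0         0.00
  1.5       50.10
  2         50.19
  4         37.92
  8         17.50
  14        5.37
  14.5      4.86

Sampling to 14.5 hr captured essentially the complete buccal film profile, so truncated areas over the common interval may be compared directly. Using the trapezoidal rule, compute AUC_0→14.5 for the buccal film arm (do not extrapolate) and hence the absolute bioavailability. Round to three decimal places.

F = 0.621

Trapezoidal AUC_0→14.5 (buccal film):
  [0→1.5]: (0.00+50.10)/2 × 1.5 = 37.575
  [1.5→2]: (50.10+50.19)/2 × 0.5 = 25.0725
  [2→4]: (50.19+37.92)/2 × 2 = 88.11
  [4→8]: (37.92+17.50)/2 × 4 = 110.84
  [8→14]: (17.50+5.37)/2 × 6 = 68.61
  [14→14.5]: (5.37+4.86)/2 × 0.5 = 2.5575
  Sum = 332.765 mg/L·hr
F = (AUC_ev/D_ev)/(AUC_iv/D_iv) = (332.765/20)/(134/5) = 16.63825/26.8 = 0.6208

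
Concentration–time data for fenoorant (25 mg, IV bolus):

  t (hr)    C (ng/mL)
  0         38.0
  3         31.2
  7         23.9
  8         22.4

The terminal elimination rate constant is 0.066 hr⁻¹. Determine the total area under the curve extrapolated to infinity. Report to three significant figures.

Trapezoidal AUC_0→8:
  [0→3]: (38.0+31.2)/2 × 3 = 103.8
  [3→7]: (31.2+23.9)/2 × 4 = 110.2
  [7→8]: (23.9+22.4)/2 × 1 = 23.15
  Sum = 237.15 ng/mL·hr
Extrapolated tail: C_last / k_e = 22.4 / 0.066 = 339.394
AUC_0→∞ = 237.15 + 339.394 = 576.544 ng/mL·hr

AUC = 577 ng/mL·hr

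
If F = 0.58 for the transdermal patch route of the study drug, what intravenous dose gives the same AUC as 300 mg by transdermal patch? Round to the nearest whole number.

Systemic exposure from an extravascular dose = F × D_ev, so the equivalent IV dose is F × D_ev.
D_iv = F × D_ev = 0.58 × 300 = 174 mg

D_iv = 174 mg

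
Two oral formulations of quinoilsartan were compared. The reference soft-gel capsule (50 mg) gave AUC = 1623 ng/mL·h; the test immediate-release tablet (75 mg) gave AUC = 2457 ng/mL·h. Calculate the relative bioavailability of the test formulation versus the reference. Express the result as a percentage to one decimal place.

F_rel = 100.9%

F_rel = (AUC_test/D_test) / (AUC_ref/D_ref)
      = (2457/75) / (1623/50)
      = 32.76 / 32.46 = 1.0092 = 100.92%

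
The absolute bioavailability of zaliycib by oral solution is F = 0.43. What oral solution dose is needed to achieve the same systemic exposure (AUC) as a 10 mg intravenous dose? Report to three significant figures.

D_oral = 23.3 mg

For equal systemic exposure: F × D_ev = D_iv
D_ev = D_iv / F = 10 / 0.43 = 23.2558 mg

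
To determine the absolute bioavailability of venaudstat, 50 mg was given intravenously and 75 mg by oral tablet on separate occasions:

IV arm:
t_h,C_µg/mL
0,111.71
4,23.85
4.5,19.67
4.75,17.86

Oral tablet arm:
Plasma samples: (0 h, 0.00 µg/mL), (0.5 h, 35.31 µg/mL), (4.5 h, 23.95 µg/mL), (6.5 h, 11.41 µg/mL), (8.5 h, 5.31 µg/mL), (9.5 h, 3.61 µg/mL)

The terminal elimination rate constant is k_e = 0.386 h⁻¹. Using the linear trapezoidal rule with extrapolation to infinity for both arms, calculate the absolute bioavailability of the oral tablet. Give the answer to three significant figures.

F = 0.387

Trapezoidal AUC_0→4.75 (IV):
  [0→4]: (111.71+23.85)/2 × 4 = 271.12
  [4→4.5]: (23.85+19.67)/2 × 0.5 = 10.88
  [4.5→4.75]: (19.67+17.86)/2 × 0.25 = 4.69125
  Sum = 286.69125 µg/mL·h
IV tail: 17.86/0.386 = 46.269; AUC_iv,0→∞ = 286.69125 + 46.269 = 332.96025 µg/mL·h
Trapezoidal AUC_0→9.5 (oral tablet):
  [0→0.5]: (0.00+35.31)/2 × 0.5 = 8.8275
  [0.5→4.5]: (35.31+23.95)/2 × 4 = 118.52
  [4.5→6.5]: (23.95+11.41)/2 × 2 = 35.36
  [6.5→8.5]: (11.41+5.31)/2 × 2 = 16.72
  [8.5→9.5]: (5.31+3.61)/2 × 1 = 4.46
  Sum = 183.8875 µg/mL·h
oral tablet tail: 3.61/0.386 = 9.352; AUC_ev,0→∞ = 183.8875 + 9.352 = 193.2395 µg/mL·h
F = (AUC_ev/D_ev)/(AUC_iv/D_iv) = (193.2395/75)/(332.96025/50) = 2.57653/6.659205 = 0.3869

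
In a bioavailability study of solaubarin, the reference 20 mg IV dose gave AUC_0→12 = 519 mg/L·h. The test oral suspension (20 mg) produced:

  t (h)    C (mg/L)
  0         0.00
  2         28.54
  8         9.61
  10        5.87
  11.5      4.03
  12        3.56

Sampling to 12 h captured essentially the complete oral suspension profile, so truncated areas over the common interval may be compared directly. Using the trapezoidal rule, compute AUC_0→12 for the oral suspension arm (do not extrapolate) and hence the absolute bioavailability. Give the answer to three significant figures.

F = 0.323

Trapezoidal AUC_0→12 (oral suspension):
  [0→2]: (0.00+28.54)/2 × 2 = 28.54
  [2→8]: (28.54+9.61)/2 × 6 = 114.45
  [8→10]: (9.61+5.87)/2 × 2 = 15.48
  [10→11.5]: (5.87+4.03)/2 × 1.5 = 7.425
  [11.5→12]: (4.03+3.56)/2 × 0.5 = 1.8975
  Sum = 167.7925 mg/L·h
F = (AUC_ev/D_ev)/(AUC_iv/D_iv) = (167.7925/20)/(519/20) = 8.389625/25.95 = 0.3233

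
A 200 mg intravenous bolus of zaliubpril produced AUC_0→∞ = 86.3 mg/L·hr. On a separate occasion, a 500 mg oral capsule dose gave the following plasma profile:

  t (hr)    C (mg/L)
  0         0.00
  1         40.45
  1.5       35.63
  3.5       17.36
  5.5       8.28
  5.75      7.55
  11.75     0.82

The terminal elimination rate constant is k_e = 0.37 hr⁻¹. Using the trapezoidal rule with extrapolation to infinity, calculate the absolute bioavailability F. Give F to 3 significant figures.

F = 0.682

Trapezoidal AUC_0→11.75 (oral capsule):
  [0→1]: (0.00+40.45)/2 × 1 = 20.225
  [1→1.5]: (40.45+35.63)/2 × 0.5 = 19.02
  [1.5→3.5]: (35.63+17.36)/2 × 2 = 52.99
  [3.5→5.5]: (17.36+8.28)/2 × 2 = 25.64
  [5.5→5.75]: (8.28+7.55)/2 × 0.25 = 1.97875
  [5.75→11.75]: (7.55+0.82)/2 × 6 = 25.11
  Sum = 144.96375 mg/L·hr
Tail: C_last/k_e = 0.82/0.37 = 2.216
AUC_0→∞ (oral capsule) = 144.96375 + 2.216 = 147.17975 mg/L·hr
F = (AUC_ev/D_ev)/(AUC_iv/D_iv) = (147.17975/500)/(86.3/200) = 0.2943595/0.4315 = 0.6822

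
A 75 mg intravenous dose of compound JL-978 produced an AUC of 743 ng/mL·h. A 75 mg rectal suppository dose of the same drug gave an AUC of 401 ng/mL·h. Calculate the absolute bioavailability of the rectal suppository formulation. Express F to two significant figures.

F = 0.54

F = (AUC_ev / D_ev) / (AUC_iv / D_iv)
  = (401/75) / (743/75)
  = 5.34667 / 9.90667 = 0.5397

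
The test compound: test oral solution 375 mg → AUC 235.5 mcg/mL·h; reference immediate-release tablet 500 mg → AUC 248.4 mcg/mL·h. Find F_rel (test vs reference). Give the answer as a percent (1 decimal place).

F_rel = 126.4%

F_rel = (AUC_test/D_test) / (AUC_ref/D_ref)
      = (235.5/375) / (248.4/500)
      = 0.628 / 0.4968 = 1.2641 = 126.41%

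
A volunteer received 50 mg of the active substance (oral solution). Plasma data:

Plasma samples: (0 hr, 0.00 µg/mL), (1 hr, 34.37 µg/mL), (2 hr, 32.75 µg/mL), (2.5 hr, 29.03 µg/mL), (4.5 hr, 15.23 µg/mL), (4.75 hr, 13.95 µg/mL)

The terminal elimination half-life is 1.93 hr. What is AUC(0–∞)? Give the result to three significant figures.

Trapezoidal AUC_0→4.75:
  [0→1]: (0.00+34.37)/2 × 1 = 17.185
  [1→2]: (34.37+32.75)/2 × 1 = 33.56
  [2→2.5]: (32.75+29.03)/2 × 0.5 = 15.445
  [2.5→4.5]: (29.03+15.23)/2 × 2 = 44.26
  [4.5→4.75]: (15.23+13.95)/2 × 0.25 = 3.6475
  Sum = 114.0975 µg/mL·hr
k_e = ln2 / t½ = 0.693147 / 1.93 = 0.3591 hr^-1
Extrapolated tail: C_last / k_e = 13.95 / 0.3591 = 38.847
AUC_0→∞ = 114.0975 + 38.847 = 152.9445 µg/mL·hr

AUC = 153 µg/mL·hr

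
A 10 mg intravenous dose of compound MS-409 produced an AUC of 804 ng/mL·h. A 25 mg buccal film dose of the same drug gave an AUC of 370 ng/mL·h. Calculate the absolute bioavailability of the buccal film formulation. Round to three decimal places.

F = 0.184

F = (AUC_ev / D_ev) / (AUC_iv / D_iv)
  = (370/25) / (804/10)
  = 14.8 / 80.4 = 0.1841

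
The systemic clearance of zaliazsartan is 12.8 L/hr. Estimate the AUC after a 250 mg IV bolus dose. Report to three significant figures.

AUC_0→∞ = Dose_iv / CL
        = 250 / 12.8 = 19.53125 mg/L·hr

AUC = 19.5 mg/L·hr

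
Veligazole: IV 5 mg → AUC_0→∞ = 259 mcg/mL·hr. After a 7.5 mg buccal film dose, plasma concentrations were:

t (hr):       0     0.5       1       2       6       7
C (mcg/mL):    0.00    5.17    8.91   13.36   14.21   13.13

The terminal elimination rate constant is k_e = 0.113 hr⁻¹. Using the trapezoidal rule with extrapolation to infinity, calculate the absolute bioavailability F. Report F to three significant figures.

Trapezoidal AUC_0→7 (buccal film):
  [0→0.5]: (0.00+5.17)/2 × 0.5 = 1.2925
  [0.5→1]: (5.17+8.91)/2 × 0.5 = 3.52
  [1→2]: (8.91+13.36)/2 × 1 = 11.135
  [2→6]: (13.36+14.21)/2 × 4 = 55.14
  [6→7]: (14.21+13.13)/2 × 1 = 13.67
  Sum = 84.7575 mcg/mL·hr
Tail: C_last/k_e = 13.13/0.113 = 116.195
AUC_0→∞ (buccal film) = 84.7575 + 116.195 = 200.9525 mcg/mL·hr
F = (AUC_ev/D_ev)/(AUC_iv/D_iv) = (200.9525/7.5)/(259/5) = 26.7937/51.8 = 0.5173

F = 0.517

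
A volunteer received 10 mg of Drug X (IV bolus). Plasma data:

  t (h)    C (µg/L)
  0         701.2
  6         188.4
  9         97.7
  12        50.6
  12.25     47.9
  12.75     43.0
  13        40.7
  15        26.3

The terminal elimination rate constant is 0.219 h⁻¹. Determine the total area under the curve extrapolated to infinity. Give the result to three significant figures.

AUC = 3550 µg/L·h

Trapezoidal AUC_0→15:
  [0→6]: (701.2+188.4)/2 × 6 = 2668.8
  [6→9]: (188.4+97.7)/2 × 3 = 429.15
  [9→12]: (97.7+50.6)/2 × 3 = 222.45
  [12→12.25]: (50.6+47.9)/2 × 0.25 = 12.3125
  [12.25→12.75]: (47.9+43.0)/2 × 0.5 = 22.725
  [12.75→13]: (43.0+40.7)/2 × 0.25 = 10.4625
  [13→15]: (40.7+26.3)/2 × 2 = 67.0
  Sum = 3432.9 µg/L·h
Extrapolated tail: C_last / k_e = 26.3 / 0.219 = 120.091
AUC_0→∞ = 3432.9 + 120.091 = 3552.991 µg/L·h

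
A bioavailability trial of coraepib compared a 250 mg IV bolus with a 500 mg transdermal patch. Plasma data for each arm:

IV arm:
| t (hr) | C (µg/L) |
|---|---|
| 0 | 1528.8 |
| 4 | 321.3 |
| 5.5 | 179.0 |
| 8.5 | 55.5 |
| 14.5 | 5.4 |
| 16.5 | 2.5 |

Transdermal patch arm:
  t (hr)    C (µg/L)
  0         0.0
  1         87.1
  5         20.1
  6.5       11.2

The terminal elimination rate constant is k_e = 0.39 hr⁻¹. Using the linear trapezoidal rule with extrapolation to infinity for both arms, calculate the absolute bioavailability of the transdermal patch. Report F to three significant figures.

Trapezoidal AUC_0→16.5 (IV):
  [0→4]: (1528.8+321.3)/2 × 4 = 3700.2
  [4→5.5]: (321.3+179.0)/2 × 1.5 = 375.225
  [5.5→8.5]: (179.0+55.5)/2 × 3 = 351.75
  [8.5→14.5]: (55.5+5.4)/2 × 6 = 182.7
  [14.5→16.5]: (5.4+2.5)/2 × 2 = 7.9
  Sum = 4617.775 µg/L·hr
IV tail: 2.5/0.39 = 6.410; AUC_iv,0→∞ = 4617.775 + 6.410 = 4624.185 µg/L·hr
Trapezoidal AUC_0→6.5 (transdermal patch):
  [0→1]: (0.0+87.1)/2 × 1 = 43.55
  [1→5]: (87.1+20.1)/2 × 4 = 214.4
  [5→6.5]: (20.1+11.2)/2 × 1.5 = 23.475
  Sum = 281.425 µg/L·hr
transdermal patch tail: 11.2/0.39 = 28.718; AUC_ev,0→∞ = 281.425 + 28.718 = 310.143 µg/L·hr
F = (AUC_ev/D_ev)/(AUC_iv/D_iv) = (310.143/500)/(4624.185/250) = 0.620286/18.49674 = 0.0335

F = 0.0335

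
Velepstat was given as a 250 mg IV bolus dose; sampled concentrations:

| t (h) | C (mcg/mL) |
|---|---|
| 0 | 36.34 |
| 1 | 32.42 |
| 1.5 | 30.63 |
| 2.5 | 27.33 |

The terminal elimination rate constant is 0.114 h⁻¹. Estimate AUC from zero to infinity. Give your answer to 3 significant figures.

Trapezoidal AUC_0→2.5:
  [0→1]: (36.34+32.42)/2 × 1 = 34.38
  [1→1.5]: (32.42+30.63)/2 × 0.5 = 15.7625
  [1.5→2.5]: (30.63+27.33)/2 × 1 = 28.98
  Sum = 79.1225 mcg/mL·h
Extrapolated tail: C_last / k_e = 27.33 / 0.114 = 239.737
AUC_0→∞ = 79.1225 + 239.737 = 318.8595 mcg/mL·h

AUC = 319 mcg/mL·h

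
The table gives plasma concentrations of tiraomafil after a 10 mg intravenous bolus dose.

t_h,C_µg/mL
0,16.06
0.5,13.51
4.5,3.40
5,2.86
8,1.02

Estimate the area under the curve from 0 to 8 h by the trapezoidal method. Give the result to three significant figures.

Trapezoidal AUC_0→8:
  [0→0.5]: (16.06+13.51)/2 × 0.5 = 7.3925
  [0.5→4.5]: (13.51+3.40)/2 × 4 = 33.82
  [4.5→5]: (3.40+2.86)/2 × 0.5 = 1.565
  [5→8]: (2.86+1.02)/2 × 3 = 5.82
  Sum = 48.5975 µg/mL·h

AUC = 48.6 µg/mL·h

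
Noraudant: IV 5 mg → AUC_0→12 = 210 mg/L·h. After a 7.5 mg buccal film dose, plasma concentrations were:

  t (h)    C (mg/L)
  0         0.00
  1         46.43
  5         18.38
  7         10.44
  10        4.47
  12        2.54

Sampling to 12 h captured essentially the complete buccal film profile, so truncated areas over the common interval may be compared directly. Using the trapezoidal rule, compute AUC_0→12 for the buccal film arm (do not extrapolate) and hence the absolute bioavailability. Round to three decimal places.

F = 0.670

Trapezoidal AUC_0→12 (buccal film):
  [0→1]: (0.00+46.43)/2 × 1 = 23.215
  [1→5]: (46.43+18.38)/2 × 4 = 129.62
  [5→7]: (18.38+10.44)/2 × 2 = 28.82
  [7→10]: (10.44+4.47)/2 × 3 = 22.365
  [10→12]: (4.47+2.54)/2 × 2 = 7.01
  Sum = 211.03 mg/L·h
F = (AUC_ev/D_ev)/(AUC_iv/D_iv) = (211.03/7.5)/(210/5) = 28.1373/42 = 0.6699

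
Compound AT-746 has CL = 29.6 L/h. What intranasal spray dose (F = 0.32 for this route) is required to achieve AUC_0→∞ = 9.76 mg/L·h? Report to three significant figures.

Dose = 903 mg

Dose = CL × AUC_0→∞ / F
     = 29.6 × 9.76 / 0.32 = 902.8 mg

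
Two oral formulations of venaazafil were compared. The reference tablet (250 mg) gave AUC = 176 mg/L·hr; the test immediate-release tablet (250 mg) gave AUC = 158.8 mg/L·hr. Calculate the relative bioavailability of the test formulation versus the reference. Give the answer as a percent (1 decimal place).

F_rel = 90.2%

F_rel = (AUC_test/D_test) / (AUC_ref/D_ref)
      = (158.8/250) / (176/250)
      = 0.6352 / 0.704 = 0.9023 = 90.23%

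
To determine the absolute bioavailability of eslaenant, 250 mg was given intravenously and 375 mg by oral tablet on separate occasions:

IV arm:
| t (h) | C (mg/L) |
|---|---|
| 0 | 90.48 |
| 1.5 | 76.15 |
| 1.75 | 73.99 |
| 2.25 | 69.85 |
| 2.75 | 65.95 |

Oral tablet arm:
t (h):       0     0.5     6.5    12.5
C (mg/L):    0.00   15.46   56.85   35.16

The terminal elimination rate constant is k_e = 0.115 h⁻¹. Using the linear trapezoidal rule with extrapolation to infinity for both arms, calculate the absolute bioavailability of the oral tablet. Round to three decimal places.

Trapezoidal AUC_0→2.75 (IV):
  [0→1.5]: (90.48+76.15)/2 × 1.5 = 124.9725
  [1.5→1.75]: (76.15+73.99)/2 × 0.25 = 18.7675
  [1.75→2.25]: (73.99+69.85)/2 × 0.5 = 35.96
  [2.25→2.75]: (69.85+65.95)/2 × 0.5 = 33.95
  Sum = 213.65 mg/L·h
IV tail: 65.95/0.115 = 573.478; AUC_iv,0→∞ = 213.65 + 573.478 = 787.128 mg/L·h
Trapezoidal AUC_0→12.5 (oral tablet):
  [0→0.5]: (0.00+15.46)/2 × 0.5 = 3.865
  [0.5→6.5]: (15.46+56.85)/2 × 6 = 216.93
  [6.5→12.5]: (56.85+35.16)/2 × 6 = 276.03
  Sum = 496.825 mg/L·h
oral tablet tail: 35.16/0.115 = 305.739; AUC_ev,0→∞ = 496.825 + 305.739 = 802.564 mg/L·h
F = (AUC_ev/D_ev)/(AUC_iv/D_iv) = (802.564/375)/(787.128/250) = 2.14017/3.148512 = 0.6797

F = 0.680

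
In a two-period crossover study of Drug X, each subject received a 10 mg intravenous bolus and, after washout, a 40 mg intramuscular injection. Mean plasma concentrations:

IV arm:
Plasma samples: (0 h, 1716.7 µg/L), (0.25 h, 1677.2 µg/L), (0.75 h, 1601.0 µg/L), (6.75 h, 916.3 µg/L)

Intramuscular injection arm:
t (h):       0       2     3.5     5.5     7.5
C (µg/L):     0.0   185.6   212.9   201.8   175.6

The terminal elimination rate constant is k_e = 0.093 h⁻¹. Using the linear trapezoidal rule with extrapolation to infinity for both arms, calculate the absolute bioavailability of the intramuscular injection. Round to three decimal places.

Trapezoidal AUC_0→6.75 (IV):
  [0→0.25]: (1716.7+1677.2)/2 × 0.25 = 424.2375
  [0.25→0.75]: (1677.2+1601.0)/2 × 0.5 = 819.55
  [0.75→6.75]: (1601.0+916.3)/2 × 6 = 7551.9
  Sum = 8795.6875 µg/L·h
IV tail: 916.3/0.093 = 9852.688; AUC_iv,0→∞ = 8795.6875 + 9852.688 = 18648.3755 µg/L·h
Trapezoidal AUC_0→7.5 (intramuscular injection):
  [0→2]: (0.0+185.6)/2 × 2 = 185.6
  [2→3.5]: (185.6+212.9)/2 × 1.5 = 298.875
  [3.5→5.5]: (212.9+201.8)/2 × 2 = 414.7
  [5.5→7.5]: (201.8+175.6)/2 × 2 = 377.4
  Sum = 1276.575 µg/L·h
intramuscular injection tail: 175.6/0.093 = 1888.172; AUC_ev,0→∞ = 1276.575 + 1888.172 = 3164.747 µg/L·h
F = (AUC_ev/D_ev)/(AUC_iv/D_iv) = (3164.747/40)/(18648.3755/10) = 79.118675/1864.84 = 0.0424

F = 0.042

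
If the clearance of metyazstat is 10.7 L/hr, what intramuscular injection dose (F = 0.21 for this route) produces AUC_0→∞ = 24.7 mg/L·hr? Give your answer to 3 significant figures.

Dose = CL × AUC_0→∞ / F
     = 10.7 × 24.7 / 0.21 = 1258.52 mg

Dose = 1260 mg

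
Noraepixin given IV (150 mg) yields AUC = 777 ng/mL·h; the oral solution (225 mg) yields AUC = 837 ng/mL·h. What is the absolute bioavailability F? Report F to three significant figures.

F = 0.718

F = (AUC_ev / D_ev) / (AUC_iv / D_iv)
  = (837/225) / (777/150)
  = 3.72 / 5.18 = 0.7181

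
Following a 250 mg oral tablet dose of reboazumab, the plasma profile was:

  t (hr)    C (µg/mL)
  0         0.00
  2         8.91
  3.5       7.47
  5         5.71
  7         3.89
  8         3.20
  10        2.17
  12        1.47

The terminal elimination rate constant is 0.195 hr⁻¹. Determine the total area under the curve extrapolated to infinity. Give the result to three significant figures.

AUC = 60.8 µg/mL·hr

Trapezoidal AUC_0→12:
  [0→2]: (0.00+8.91)/2 × 2 = 8.91
  [2→3.5]: (8.91+7.47)/2 × 1.5 = 12.285
  [3.5→5]: (7.47+5.71)/2 × 1.5 = 9.885
  [5→7]: (5.71+3.89)/2 × 2 = 9.6
  [7→8]: (3.89+3.20)/2 × 1 = 3.545
  [8→10]: (3.20+2.17)/2 × 2 = 5.37
  [10→12]: (2.17+1.47)/2 × 2 = 3.64
  Sum = 53.235 µg/mL·hr
Extrapolated tail: C_last / k_e = 1.47 / 0.195 = 7.538
AUC_0→∞ = 53.235 + 7.538 = 60.773 µg/mL·hr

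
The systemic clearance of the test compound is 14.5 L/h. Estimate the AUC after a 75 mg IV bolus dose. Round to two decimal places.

AUC_0→∞ = Dose_iv / CL
        = 75 / 14.5 = 5.17241 mg/L·h

AUC = 5.17 mg/L·h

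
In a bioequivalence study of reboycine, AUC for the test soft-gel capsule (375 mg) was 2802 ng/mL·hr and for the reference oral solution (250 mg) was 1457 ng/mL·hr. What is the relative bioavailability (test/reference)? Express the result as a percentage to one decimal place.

F_rel = (AUC_test/D_test) / (AUC_ref/D_ref)
      = (2802/375) / (1457/250)
      = 7.472 / 5.828 = 1.2821 = 128.21%

F_rel = 128.2%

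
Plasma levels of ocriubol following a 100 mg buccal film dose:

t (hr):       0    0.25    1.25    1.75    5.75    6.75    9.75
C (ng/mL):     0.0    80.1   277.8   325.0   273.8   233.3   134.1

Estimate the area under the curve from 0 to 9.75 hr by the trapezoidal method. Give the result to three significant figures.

AUC = 2340 ng/mL·hr

Trapezoidal AUC_0→9.75:
  [0→0.25]: (0.0+80.1)/2 × 0.25 = 10.0125
  [0.25→1.25]: (80.1+277.8)/2 × 1 = 178.95
  [1.25→1.75]: (277.8+325.0)/2 × 0.5 = 150.7
  [1.75→5.75]: (325.0+273.8)/2 × 4 = 1197.6
  [5.75→6.75]: (273.8+233.3)/2 × 1 = 253.55
  [6.75→9.75]: (233.3+134.1)/2 × 3 = 551.1
  Sum = 2341.9125 ng/mL·hr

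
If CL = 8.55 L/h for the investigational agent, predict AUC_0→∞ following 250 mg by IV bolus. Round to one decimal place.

AUC = 29.2 mg/L·h

AUC_0→∞ = Dose_iv / CL
        = 250 / 8.55 = 29.2398 mg/L·h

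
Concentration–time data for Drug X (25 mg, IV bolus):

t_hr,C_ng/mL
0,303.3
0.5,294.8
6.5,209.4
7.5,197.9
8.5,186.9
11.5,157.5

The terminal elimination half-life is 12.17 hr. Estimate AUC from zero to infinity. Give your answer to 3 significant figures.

Trapezoidal AUC_0→11.5:
  [0→0.5]: (303.3+294.8)/2 × 0.5 = 149.525
  [0.5→6.5]: (294.8+209.4)/2 × 6 = 1512.6
  [6.5→7.5]: (209.4+197.9)/2 × 1 = 203.65
  [7.5→8.5]: (197.9+186.9)/2 × 1 = 192.4
  [8.5→11.5]: (186.9+157.5)/2 × 3 = 516.6
  Sum = 2574.775 ng/mL·hr
k_e = ln2 / t½ = 0.693147 / 12.17 = 0.0570 hr^-1
Extrapolated tail: C_last / k_e = 157.5 / 0.057 = 2763.158
AUC_0→∞ = 2574.775 + 2763.158 = 5337.933 ng/mL·hr

AUC = 5340 ng/mL·hr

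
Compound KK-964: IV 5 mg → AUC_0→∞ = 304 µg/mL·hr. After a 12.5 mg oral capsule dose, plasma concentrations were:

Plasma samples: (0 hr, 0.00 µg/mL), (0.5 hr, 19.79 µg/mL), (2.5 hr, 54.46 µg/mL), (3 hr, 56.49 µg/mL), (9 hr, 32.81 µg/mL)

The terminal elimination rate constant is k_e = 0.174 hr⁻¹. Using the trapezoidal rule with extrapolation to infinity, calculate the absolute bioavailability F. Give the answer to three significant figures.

Trapezoidal AUC_0→9 (oral capsule):
  [0→0.5]: (0.00+19.79)/2 × 0.5 = 4.9475
  [0.5→2.5]: (19.79+54.46)/2 × 2 = 74.25
  [2.5→3]: (54.46+56.49)/2 × 0.5 = 27.7375
  [3→9]: (56.49+32.81)/2 × 6 = 267.9
  Sum = 374.835 µg/mL·hr
Tail: C_last/k_e = 32.81/0.174 = 188.563
AUC_0→∞ (oral capsule) = 374.835 + 188.563 = 563.398 µg/mL·hr
F = (AUC_ev/D_ev)/(AUC_iv/D_iv) = (563.398/12.5)/(304/5) = 45.07184/60.8 = 0.7413

F = 0.741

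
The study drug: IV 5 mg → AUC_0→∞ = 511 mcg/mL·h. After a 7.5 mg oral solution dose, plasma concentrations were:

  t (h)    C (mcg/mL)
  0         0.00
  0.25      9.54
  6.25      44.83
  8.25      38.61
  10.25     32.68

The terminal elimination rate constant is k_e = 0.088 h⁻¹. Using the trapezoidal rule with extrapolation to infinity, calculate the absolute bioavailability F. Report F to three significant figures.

F = 0.901

Trapezoidal AUC_0→10.25 (oral solution):
  [0→0.25]: (0.00+9.54)/2 × 0.25 = 1.1925
  [0.25→6.25]: (9.54+44.83)/2 × 6 = 163.11
  [6.25→8.25]: (44.83+38.61)/2 × 2 = 83.44
  [8.25→10.25]: (38.61+32.68)/2 × 2 = 71.29
  Sum = 319.0325 mcg/mL·h
Tail: C_last/k_e = 32.68/0.088 = 371.364
AUC_0→∞ (oral solution) = 319.0325 + 371.364 = 690.3965 mcg/mL·h
F = (AUC_ev/D_ev)/(AUC_iv/D_iv) = (690.3965/7.5)/(511/5) = 92.0529/102.2 = 0.9007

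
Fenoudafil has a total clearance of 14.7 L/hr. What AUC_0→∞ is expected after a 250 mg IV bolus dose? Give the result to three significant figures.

AUC_0→∞ = Dose_iv / CL
        = 250 / 14.7 = 17.0068 mg/L·hr

AUC = 17.0 mg/L·hr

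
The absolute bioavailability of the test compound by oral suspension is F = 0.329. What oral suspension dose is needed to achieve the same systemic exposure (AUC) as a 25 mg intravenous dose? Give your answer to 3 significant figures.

D_oral = 76.0 mg

For equal systemic exposure: F × D_ev = D_iv
D_ev = D_iv / F = 25 / 0.329 = 75.9878 mg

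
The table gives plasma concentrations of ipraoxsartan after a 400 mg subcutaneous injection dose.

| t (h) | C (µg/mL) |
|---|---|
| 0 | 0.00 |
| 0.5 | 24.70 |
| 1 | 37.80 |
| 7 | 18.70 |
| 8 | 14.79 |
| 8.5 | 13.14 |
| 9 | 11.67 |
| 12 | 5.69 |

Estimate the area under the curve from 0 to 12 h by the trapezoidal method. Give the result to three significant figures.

Trapezoidal AUC_0→12:
  [0→0.5]: (0.00+24.70)/2 × 0.5 = 6.175
  [0.5→1]: (24.70+37.80)/2 × 0.5 = 15.625
  [1→7]: (37.80+18.70)/2 × 6 = 169.5
  [7→8]: (18.70+14.79)/2 × 1 = 16.745
  [8→8.5]: (14.79+13.14)/2 × 0.5 = 6.9825
  [8.5→9]: (13.14+11.67)/2 × 0.5 = 6.2025
  [9→12]: (11.67+5.69)/2 × 3 = 26.04
  Sum = 247.27 µg/mL·h

AUC = 247 µg/mL·h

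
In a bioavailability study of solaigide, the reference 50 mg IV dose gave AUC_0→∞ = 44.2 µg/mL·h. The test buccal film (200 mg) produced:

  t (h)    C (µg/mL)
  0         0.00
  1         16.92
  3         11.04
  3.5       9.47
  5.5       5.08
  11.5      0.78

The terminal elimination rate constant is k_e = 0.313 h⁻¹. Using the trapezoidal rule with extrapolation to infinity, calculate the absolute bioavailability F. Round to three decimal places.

F = 0.431

Trapezoidal AUC_0→11.5 (buccal film):
  [0→1]: (0.00+16.92)/2 × 1 = 8.46
  [1→3]: (16.92+11.04)/2 × 2 = 27.96
  [3→3.5]: (11.04+9.47)/2 × 0.5 = 5.1275
  [3.5→5.5]: (9.47+5.08)/2 × 2 = 14.55
  [5.5→11.5]: (5.08+0.78)/2 × 6 = 17.58
  Sum = 73.6775 µg/mL·h
Tail: C_last/k_e = 0.78/0.313 = 2.492
AUC_0→∞ (buccal film) = 73.6775 + 2.492 = 76.1695 µg/mL·h
F = (AUC_ev/D_ev)/(AUC_iv/D_iv) = (76.1695/200)/(44.2/50) = 0.3808475/0.884 = 0.4308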